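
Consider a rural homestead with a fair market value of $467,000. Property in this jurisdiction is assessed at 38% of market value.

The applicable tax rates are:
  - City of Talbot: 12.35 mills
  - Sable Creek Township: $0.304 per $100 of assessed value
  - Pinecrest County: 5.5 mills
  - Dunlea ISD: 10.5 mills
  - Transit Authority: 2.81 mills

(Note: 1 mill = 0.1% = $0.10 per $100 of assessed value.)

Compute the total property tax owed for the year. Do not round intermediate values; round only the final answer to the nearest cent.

Assessed value = $467,000 × 0.38 = $177,460
City of Talbot: $177,460 × 0.01235 = $2,191.631
Sable Creek Township: $177,460 × 0.00304 = $539.4784
Pinecrest County: $177,460 × 0.0055 = $976.03
Dunlea ISD: $177,460 × 0.0105 = $1,863.33
Transit Authority: $177,460 × 0.00281 = $498.6626
Total = $6,069.132

$6,069.13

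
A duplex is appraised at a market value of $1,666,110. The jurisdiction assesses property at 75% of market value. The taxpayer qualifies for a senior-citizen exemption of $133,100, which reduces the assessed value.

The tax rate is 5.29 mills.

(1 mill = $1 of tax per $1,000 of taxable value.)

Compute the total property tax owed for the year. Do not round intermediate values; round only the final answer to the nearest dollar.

$5,906

Assessed value = $1,666,110 × 0.75 = $1,249,582.5
Taxable value = $1,249,582.5 − $133,100 = $1,116,482.5
Tax = $1,116,482.5 × 0.00529 = $5,906.192425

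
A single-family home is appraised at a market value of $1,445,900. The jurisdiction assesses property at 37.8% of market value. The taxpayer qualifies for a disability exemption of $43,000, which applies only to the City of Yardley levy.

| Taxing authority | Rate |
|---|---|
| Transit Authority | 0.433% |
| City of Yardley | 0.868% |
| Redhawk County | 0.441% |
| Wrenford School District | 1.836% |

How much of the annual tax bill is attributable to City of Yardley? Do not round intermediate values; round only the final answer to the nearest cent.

$4,370.82

Assessed value = $1,445,900 × 0.378 = $546,550.2
City of Yardley taxable value = $546,550.2 − $43,000 = $503,550.2
City of Yardley levy = $503,550.2 × 0.00868 = $4,370.815736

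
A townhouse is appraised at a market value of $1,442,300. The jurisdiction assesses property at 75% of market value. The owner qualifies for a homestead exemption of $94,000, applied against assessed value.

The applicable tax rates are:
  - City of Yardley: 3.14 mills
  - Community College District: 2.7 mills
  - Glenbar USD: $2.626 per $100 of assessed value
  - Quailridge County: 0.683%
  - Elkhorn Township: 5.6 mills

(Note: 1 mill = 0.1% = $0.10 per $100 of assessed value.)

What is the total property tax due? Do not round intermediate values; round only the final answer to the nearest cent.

$43,983.39

Assessed value = $1,442,300 × 0.75 = $1,081,725
Taxable value = $1,081,725 − $94,000 = $987,725
City of Yardley: $987,725 × 0.00314 = $3,101.4565
Community College District: $987,725 × 0.0027 = $2,666.8575
Glenbar USD: $987,725 × 0.02626 = $25,937.6585
Quailridge County: $987,725 × 0.00683 = $6,746.16175
Elkhorn Township: $987,725 × 0.0056 = $5,531.26
Total = $43,983.39425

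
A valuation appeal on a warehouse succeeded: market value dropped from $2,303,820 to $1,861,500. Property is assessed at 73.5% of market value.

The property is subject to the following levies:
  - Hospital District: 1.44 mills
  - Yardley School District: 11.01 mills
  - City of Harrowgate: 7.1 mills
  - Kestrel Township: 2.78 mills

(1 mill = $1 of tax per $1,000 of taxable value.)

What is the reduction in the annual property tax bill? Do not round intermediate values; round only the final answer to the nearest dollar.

$7,260

Old assessed value = $2,303,820 × 0.735 = $1,693,307.7
New assessed value = $1,861,500 × 0.735 = $1,368,202.5
Combined rate = 0.00144 + 0.01101 + 0.0071 + 0.00278 = 0.02233
Old tax = $1,693,307.7 × 0.02233 = $37,811.560941
New tax = $1,368,202.5 × 0.02233 = $30,551.961825
Reduction = $37,811.560941 − $30,551.961825 = $7,259.599116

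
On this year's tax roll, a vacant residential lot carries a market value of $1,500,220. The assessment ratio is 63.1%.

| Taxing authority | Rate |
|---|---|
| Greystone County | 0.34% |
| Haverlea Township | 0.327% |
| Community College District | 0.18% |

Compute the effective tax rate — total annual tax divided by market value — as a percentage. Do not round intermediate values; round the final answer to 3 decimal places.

0.534%

Assessed value = $1,500,220 × 0.631 = $946,638.82
Greystone County: $946,638.82 × 0.0034 = $3,218.571988
Haverlea Township: $946,638.82 × 0.00327 = $3,095.5089414
Community College District: $946,638.82 × 0.0018 = $1,703.949876
Total tax = $8,018.0308054
Effective rate = $8,018.0308054 ÷ $1,500,220 = 0.534% of market value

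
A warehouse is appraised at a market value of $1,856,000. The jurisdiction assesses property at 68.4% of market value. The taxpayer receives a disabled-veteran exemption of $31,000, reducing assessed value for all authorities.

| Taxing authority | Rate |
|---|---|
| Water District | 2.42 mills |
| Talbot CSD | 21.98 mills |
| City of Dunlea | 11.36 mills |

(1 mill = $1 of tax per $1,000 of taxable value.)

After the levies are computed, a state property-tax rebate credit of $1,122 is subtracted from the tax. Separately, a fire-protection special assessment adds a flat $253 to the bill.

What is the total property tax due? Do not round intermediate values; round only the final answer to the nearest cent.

Assessed value = $1,856,000 × 0.684 = $1,269,504
Taxable value = $1,269,504 − $31,000 = $1,238,504
Water District: $1,238,504 × 0.00242 = $2,997.17968
Talbot CSD: $1,238,504 × 0.02198 = $27,222.31792
City of Dunlea: $1,238,504 × 0.01136 = $14,069.40544
Levies subtotal = $44,288.90304
After credit = $44,288.90304 − $1,122 = $43,166.90304
Total = $43,166.90304 + $253 = $43,419.90304

$43,419.90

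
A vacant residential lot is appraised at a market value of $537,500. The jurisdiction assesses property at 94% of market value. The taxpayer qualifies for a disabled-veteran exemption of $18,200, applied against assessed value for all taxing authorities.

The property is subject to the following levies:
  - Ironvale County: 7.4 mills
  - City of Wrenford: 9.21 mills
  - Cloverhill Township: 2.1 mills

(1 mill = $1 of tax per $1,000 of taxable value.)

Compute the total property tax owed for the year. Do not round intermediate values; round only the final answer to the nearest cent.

Assessed value = $537,500 × 0.94 = $505,250
Taxable value = $505,250 − $18,200 = $487,050
Ironvale County: $487,050 × 0.0074 = $3,604.17
City of Wrenford: $487,050 × 0.00921 = $4,485.7305
Cloverhill Township: $487,050 × 0.0021 = $1,022.805
Total = $3,604.17 + $4,485.7305 + $1,022.805 = $9,112.7055

$9,112.71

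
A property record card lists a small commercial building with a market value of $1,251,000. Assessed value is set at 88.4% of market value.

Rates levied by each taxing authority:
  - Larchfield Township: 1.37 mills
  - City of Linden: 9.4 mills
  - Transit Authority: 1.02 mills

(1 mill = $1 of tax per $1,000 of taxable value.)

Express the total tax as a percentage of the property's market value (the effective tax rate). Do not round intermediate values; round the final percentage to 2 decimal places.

1.04%

Assessed value = $1,251,000 × 0.884 = $1,105,884
Larchfield Township: $1,105,884 × 0.00137 = $1,515.06108
City of Linden: $1,105,884 × 0.0094 = $10,395.3096
Transit Authority: $1,105,884 × 0.00102 = $1,128.00168
Total tax = $13,038.37236
Effective rate = $13,038.37236 ÷ $1,251,000 = 1.04% of market value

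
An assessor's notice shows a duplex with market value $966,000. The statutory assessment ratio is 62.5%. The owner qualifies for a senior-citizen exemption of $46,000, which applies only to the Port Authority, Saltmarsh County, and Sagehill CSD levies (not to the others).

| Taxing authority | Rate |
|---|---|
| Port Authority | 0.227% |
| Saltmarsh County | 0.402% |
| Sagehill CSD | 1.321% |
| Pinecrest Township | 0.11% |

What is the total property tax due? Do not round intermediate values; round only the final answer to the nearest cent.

$11,540.25

Assessed value = $966,000 × 0.625 = $603,750
Port Authority: ($603,750 − $46,000) × 0.00227 = $557,750 × 0.00227 = $1,266.0925
Saltmarsh County: ($603,750 − $46,000) × 0.00402 = $557,750 × 0.00402 = $2,242.155
Sagehill CSD: ($603,750 − $46,000) × 0.01321 = $557,750 × 0.01321 = $7,367.8775
Pinecrest Township: $603,750 × 0.0011 = $664.125
Total = $11,540.25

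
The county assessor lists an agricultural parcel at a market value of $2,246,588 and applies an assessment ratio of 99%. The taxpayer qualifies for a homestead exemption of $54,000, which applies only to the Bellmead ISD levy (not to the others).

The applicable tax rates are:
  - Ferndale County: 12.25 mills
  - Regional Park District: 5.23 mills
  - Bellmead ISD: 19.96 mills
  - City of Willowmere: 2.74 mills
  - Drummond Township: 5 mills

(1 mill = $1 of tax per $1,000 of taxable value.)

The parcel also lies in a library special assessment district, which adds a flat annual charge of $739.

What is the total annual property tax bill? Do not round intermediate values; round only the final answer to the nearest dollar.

$100,147

Assessed value = $2,246,588 × 0.99 = $2,224,122.12
Ferndale County: $2,224,122.12 × 0.01225 = $27,245.49597
Regional Park District: $2,224,122.12 × 0.00523 = $11,632.1586876
Bellmead ISD: ($2,224,122.12 − $54,000) × 0.01996 = $2,170,122.12 × 0.01996 = $43,315.6375152
City of Willowmere: $2,224,122.12 × 0.00274 = $6,094.0946088
Drummond Township: $2,224,122.12 × 0.005 = $11,120.6106
Levies subtotal = $99,407.9973816
Total = $99,407.9973816 + $739 = $100,146.9973816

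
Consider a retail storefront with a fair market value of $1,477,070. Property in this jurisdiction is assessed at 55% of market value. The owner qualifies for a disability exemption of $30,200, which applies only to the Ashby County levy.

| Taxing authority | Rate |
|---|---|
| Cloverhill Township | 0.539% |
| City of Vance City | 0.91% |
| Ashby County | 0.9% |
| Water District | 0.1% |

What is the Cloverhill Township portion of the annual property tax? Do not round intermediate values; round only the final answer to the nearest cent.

Assessed value = $1,477,070 × 0.55 = $812,388.5
Cloverhill Township taxable value = $812,388.5 (exemption does not apply)
Cloverhill Township levy = $812,388.5 × 0.00539 = $4,378.774015

$4,378.77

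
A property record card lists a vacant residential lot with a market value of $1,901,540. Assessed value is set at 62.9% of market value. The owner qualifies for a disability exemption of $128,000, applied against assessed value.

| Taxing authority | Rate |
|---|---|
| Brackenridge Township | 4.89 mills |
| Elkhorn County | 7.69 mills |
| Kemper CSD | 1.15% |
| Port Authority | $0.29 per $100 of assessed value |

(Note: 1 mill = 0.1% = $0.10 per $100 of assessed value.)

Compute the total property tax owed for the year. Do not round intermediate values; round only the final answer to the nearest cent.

Assessed value = $1,901,540 × 0.629 = $1,196,068.66
Taxable value = $1,196,068.66 − $128,000 = $1,068,068.66
Brackenridge Township: $1,068,068.66 × 0.00489 = $5,222.8557474
Elkhorn County: $1,068,068.66 × 0.00769 = $8,213.4479954
Kemper CSD: $1,068,068.66 × 0.0115 = $12,282.78959
Port Authority: $1,068,068.66 × 0.0029 = $3,097.399114
Total = $28,816.4924468

$28,816.49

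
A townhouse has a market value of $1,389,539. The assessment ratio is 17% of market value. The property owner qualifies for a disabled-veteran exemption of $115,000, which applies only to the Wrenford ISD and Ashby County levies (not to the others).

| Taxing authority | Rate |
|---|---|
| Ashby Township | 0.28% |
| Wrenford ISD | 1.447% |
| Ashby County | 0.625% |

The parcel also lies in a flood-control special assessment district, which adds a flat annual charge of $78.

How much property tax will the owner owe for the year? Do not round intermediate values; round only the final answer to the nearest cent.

$3,251.13

Assessed value = $1,389,539 × 0.17 = $236,221.63
Ashby Township: $236,221.63 × 0.0028 = $661.420564
Wrenford ISD: ($236,221.63 − $115,000) × 0.01447 = $121,221.63 × 0.01447 = $1,754.0769861
Ashby County: ($236,221.63 − $115,000) × 0.00625 = $121,221.63 × 0.00625 = $757.6351875
Levies subtotal = $3,173.1327376
Total = $3,173.1327376 + $78 = $3,251.1327376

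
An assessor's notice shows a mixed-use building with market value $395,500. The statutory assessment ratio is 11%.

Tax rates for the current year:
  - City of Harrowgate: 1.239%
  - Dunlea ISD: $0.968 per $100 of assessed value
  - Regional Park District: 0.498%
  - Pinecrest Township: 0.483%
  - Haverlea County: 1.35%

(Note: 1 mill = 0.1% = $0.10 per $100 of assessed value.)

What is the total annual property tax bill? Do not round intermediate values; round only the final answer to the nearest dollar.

$1,974

Assessed value = $395,500 × 0.11 = $43,505
City of Harrowgate: $43,505 × 0.01239 = $539.02695
Dunlea ISD: $43,505 × 0.00968 = $421.1284
Regional Park District: $43,505 × 0.00498 = $216.6549
Pinecrest Township: $43,505 × 0.00483 = $210.12915
Haverlea County: $43,505 × 0.0135 = $587.3175
Total = $1,974.2569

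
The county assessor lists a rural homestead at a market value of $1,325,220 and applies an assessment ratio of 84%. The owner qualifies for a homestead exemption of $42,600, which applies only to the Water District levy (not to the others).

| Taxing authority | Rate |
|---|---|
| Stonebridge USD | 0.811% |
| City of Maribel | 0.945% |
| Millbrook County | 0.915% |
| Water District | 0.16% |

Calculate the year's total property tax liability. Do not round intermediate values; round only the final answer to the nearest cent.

$31,446.10

Assessed value = $1,325,220 × 0.84 = $1,113,184.8
Stonebridge USD: $1,113,184.8 × 0.00811 = $9,027.928728
City of Maribel: $1,113,184.8 × 0.00945 = $10,519.59636
Millbrook County: $1,113,184.8 × 0.00915 = $10,185.64092
Water District: ($1,113,184.8 − $42,600) × 0.0016 = $1,070,584.8 × 0.0016 = $1,712.93568
Total = $31,446.101688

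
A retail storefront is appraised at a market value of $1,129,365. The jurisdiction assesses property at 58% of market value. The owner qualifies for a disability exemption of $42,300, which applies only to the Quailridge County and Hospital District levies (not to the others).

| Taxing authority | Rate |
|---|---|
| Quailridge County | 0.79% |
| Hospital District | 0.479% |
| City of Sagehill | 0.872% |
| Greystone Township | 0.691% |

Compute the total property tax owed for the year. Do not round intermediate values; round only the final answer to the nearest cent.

Assessed value = $1,129,365 × 0.58 = $655,031.7
Quailridge County: ($655,031.7 − $42,300) × 0.0079 = $612,731.7 × 0.0079 = $4,840.58043
Hospital District: ($655,031.7 − $42,300) × 0.00479 = $612,731.7 × 0.00479 = $2,934.984843
City of Sagehill: $655,031.7 × 0.00872 = $5,711.876424
Greystone Township: $655,031.7 × 0.00691 = $4,526.269047
Total = $18,013.710744

$18,013.71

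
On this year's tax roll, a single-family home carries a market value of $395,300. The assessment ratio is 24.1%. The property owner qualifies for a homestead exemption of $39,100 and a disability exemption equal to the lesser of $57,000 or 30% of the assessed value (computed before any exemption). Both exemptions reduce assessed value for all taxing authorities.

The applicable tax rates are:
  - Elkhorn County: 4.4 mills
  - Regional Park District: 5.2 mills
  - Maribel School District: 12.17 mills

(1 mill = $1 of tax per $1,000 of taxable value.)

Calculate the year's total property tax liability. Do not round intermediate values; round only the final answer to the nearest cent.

$600.57

Assessed value = $395,300 × 0.241 = $95,267.3
Disability exemption = min($57,000, 30% × $95,267.3) = min($57,000, $28,580.19) = $28,580.19 (percentage binds)
Taxable value = $95,267.3 − $39,100 − $28,580.19 = $27,587.11
Elkhorn County: $27,587.11 × 0.0044 = $121.383284
Regional Park District: $27,587.11 × 0.0052 = $143.452972
Maribel School District: $27,587.11 × 0.01217 = $335.7351287
Total = $600.5713847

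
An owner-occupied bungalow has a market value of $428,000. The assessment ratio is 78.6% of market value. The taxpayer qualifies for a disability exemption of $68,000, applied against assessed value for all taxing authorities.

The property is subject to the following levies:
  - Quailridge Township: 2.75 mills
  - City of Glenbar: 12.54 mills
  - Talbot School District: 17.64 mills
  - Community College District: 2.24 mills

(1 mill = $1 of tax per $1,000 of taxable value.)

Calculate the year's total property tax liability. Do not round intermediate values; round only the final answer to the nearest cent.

$9,439.91

Assessed value = $428,000 × 0.786 = $336,408
Taxable value = $336,408 − $68,000 = $268,408
Quailridge Township: $268,408 × 0.00275 = $738.122
City of Glenbar: $268,408 × 0.01254 = $3,365.83632
Talbot School District: $268,408 × 0.01764 = $4,734.71712
Community College District: $268,408 × 0.00224 = $601.23392
Total = $738.122 + $3,365.83632 + $4,734.71712 + $601.23392 = $9,439.90936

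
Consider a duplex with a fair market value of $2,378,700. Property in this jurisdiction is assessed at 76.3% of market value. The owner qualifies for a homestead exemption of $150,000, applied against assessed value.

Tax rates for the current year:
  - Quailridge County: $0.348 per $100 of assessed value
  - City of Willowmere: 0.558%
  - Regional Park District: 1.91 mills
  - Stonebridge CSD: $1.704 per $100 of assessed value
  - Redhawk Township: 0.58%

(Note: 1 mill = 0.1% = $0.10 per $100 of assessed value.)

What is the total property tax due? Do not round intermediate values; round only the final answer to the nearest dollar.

Assessed value = $2,378,700 × 0.763 = $1,814,948.1
Taxable value = $1,814,948.1 − $150,000 = $1,664,948.1
Quailridge County: $1,664,948.1 × 0.00348 = $5,794.019388
City of Willowmere: $1,664,948.1 × 0.00558 = $9,290.410398
Regional Park District: $1,664,948.1 × 0.00191 = $3,180.050871
Stonebridge CSD: $1,664,948.1 × 0.01704 = $28,370.715624
Redhawk Township: $1,664,948.1 × 0.0058 = $9,656.69898
Total = $56,291.895261

$56,292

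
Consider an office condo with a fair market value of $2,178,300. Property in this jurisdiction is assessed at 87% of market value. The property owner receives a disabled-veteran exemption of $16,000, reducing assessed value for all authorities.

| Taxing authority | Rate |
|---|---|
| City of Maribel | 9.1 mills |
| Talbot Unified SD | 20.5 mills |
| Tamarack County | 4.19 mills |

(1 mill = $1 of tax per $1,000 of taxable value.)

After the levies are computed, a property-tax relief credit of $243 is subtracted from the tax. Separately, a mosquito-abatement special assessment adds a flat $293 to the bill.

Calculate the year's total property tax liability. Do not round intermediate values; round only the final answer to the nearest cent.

$63,545.50

Assessed value = $2,178,300 × 0.87 = $1,895,121
Taxable value = $1,895,121 − $16,000 = $1,879,121
City of Maribel: $1,879,121 × 0.0091 = $17,100.0011
Talbot Unified SD: $1,879,121 × 0.0205 = $38,521.9805
Tamarack County: $1,879,121 × 0.00419 = $7,873.51699
Levies subtotal = $63,495.49859
After credit = $63,495.49859 − $243 = $63,252.49859
Total = $63,252.49859 + $293 = $63,545.49859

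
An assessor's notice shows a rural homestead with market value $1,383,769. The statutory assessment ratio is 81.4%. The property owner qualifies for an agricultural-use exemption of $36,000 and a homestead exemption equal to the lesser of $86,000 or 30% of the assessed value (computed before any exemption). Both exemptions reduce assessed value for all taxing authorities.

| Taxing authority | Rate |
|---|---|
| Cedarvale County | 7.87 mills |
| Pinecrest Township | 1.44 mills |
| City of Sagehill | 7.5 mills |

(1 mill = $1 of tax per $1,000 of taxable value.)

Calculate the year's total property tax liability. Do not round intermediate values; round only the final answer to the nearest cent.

Assessed value = $1,383,769 × 0.814 = $1,126,387.966
Homestead exemption = min($86,000, 30% × $1,126,387.966) = min($86,000, $337,916.3898) = $86,000 (dollar cap binds)
Taxable value = $1,126,387.966 − $36,000 − $86,000 = $1,004,387.966
Cedarvale County: $1,004,387.966 × 0.00787 = $7,904.53329242
Pinecrest Township: $1,004,387.966 × 0.00144 = $1,446.31867104
City of Sagehill: $1,004,387.966 × 0.0075 = $7,532.909745
Total = $16,883.76170846

$16,883.76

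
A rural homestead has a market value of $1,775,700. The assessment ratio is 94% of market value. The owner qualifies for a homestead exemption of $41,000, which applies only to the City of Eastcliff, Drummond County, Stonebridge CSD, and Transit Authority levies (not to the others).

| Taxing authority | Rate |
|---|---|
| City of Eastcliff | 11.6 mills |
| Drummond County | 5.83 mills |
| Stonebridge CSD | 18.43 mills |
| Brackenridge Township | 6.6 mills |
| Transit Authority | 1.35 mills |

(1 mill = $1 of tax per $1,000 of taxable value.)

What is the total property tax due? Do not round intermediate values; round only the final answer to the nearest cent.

$71,600.20

Assessed value = $1,775,700 × 0.94 = $1,669,158
City of Eastcliff: ($1,669,158 − $41,000) × 0.0116 = $1,628,158 × 0.0116 = $18,886.6328
Drummond County: ($1,669,158 − $41,000) × 0.00583 = $1,628,158 × 0.00583 = $9,492.16114
Stonebridge CSD: ($1,669,158 − $41,000) × 0.01843 = $1,628,158 × 0.01843 = $30,006.95194
Brackenridge Township: $1,669,158 × 0.0066 = $11,016.4428
Transit Authority: ($1,669,158 − $41,000) × 0.00135 = $1,628,158 × 0.00135 = $2,198.0133
Total = $71,600.20198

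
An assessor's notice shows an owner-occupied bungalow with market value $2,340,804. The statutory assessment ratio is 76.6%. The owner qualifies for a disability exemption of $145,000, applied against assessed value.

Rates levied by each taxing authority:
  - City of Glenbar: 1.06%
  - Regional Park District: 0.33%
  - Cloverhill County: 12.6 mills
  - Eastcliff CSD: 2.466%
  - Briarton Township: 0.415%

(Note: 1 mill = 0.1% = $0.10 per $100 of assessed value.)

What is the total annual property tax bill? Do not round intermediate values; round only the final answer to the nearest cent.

Assessed value = $2,340,804 × 0.766 = $1,793,055.864
Taxable value = $1,793,055.864 − $145,000 = $1,648,055.864
City of Glenbar: $1,648,055.864 × 0.0106 = $17,469.3921584
Regional Park District: $1,648,055.864 × 0.0033 = $5,438.5843512
Cloverhill County: $1,648,055.864 × 0.0126 = $20,765.5038864
Eastcliff CSD: $1,648,055.864 × 0.02466 = $40,641.05760624
Briarton Township: $1,648,055.864 × 0.00415 = $6,839.4318356
Total = $91,153.96983784

$91,153.97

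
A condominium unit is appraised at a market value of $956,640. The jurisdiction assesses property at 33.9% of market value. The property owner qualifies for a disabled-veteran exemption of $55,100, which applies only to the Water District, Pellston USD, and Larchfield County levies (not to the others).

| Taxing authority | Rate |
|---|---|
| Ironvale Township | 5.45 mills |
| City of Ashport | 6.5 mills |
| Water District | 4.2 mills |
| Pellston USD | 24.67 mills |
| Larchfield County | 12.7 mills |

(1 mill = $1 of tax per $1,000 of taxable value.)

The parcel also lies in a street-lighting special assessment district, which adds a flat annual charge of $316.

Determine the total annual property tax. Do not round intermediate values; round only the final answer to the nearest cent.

$15,382.08

Assessed value = $956,640 × 0.339 = $324,300.96
Ironvale Township: $324,300.96 × 0.00545 = $1,767.440232
City of Ashport: $324,300.96 × 0.0065 = $2,107.95624
Water District: ($324,300.96 − $55,100) × 0.0042 = $269,200.96 × 0.0042 = $1,130.644032
Pellston USD: ($324,300.96 − $55,100) × 0.02467 = $269,200.96 × 0.02467 = $6,641.1876832
Larchfield County: ($324,300.96 − $55,100) × 0.0127 = $269,200.96 × 0.0127 = $3,418.852192
Levies subtotal = $15,066.0803792
Total = $15,066.0803792 + $316 = $15,382.0803792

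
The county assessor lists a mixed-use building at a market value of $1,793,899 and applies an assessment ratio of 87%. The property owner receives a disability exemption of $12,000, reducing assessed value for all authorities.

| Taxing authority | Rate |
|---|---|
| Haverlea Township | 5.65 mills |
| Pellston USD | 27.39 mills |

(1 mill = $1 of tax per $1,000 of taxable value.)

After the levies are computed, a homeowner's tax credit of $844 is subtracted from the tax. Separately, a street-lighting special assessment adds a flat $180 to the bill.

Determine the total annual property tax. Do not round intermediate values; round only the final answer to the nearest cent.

$50,504.79

Assessed value = $1,793,899 × 0.87 = $1,560,692.13
Taxable value = $1,560,692.13 − $12,000 = $1,548,692.13
Haverlea Township: $1,548,692.13 × 0.00565 = $8,750.1105345
Pellston USD: $1,548,692.13 × 0.02739 = $42,418.6774407
Levies subtotal = $51,168.7879752
After credit = $51,168.7879752 − $844 = $50,324.7879752
Total = $50,324.7879752 + $180 = $50,504.7879752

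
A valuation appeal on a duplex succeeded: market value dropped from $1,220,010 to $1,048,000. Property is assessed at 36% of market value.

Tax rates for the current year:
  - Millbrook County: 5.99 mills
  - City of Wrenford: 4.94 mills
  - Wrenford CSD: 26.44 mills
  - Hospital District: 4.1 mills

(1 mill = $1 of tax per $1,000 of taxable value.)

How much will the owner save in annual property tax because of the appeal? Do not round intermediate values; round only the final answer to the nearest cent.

$2,567.97

Old assessed value = $1,220,010 × 0.36 = $439,203.6
New assessed value = $1,048,000 × 0.36 = $377,280
Combined rate = 0.00599 + 0.00494 + 0.02644 + 0.0041 = 0.04147
Old tax = $439,203.6 × 0.04147 = $18,213.773292
New tax = $377,280 × 0.04147 = $15,645.8016
Reduction = $18,213.773292 − $15,645.8016 = $2,567.971692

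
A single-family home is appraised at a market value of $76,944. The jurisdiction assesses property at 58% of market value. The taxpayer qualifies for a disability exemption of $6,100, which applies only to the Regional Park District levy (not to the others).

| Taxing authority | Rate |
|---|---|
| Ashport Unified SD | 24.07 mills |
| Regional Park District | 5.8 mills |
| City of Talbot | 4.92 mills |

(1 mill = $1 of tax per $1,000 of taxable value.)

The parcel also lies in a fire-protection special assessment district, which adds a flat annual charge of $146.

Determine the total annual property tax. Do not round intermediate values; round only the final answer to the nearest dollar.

Assessed value = $76,944 × 0.58 = $44,627.52
Ashport Unified SD: $44,627.52 × 0.02407 = $1,074.1844064
Regional Park District: ($44,627.52 − $6,100) × 0.0058 = $38,527.52 × 0.0058 = $223.459616
City of Talbot: $44,627.52 × 0.00492 = $219.5673984
Levies subtotal = $1,517.2114208
Total = $1,517.2114208 + $146 = $1,663.2114208

$1,663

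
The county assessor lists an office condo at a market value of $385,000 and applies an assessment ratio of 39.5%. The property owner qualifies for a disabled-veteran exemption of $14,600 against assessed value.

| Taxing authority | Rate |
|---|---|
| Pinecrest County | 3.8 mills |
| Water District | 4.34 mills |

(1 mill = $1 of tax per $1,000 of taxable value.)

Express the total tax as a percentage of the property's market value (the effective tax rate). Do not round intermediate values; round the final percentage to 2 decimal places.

Assessed value = $385,000 × 0.395 = $152,075
Taxable value = $152,075 − $14,600 = $137,475
Pinecrest County: $137,475 × 0.0038 = $522.405
Water District: $137,475 × 0.00434 = $596.6415
Total tax = $1,119.0465
Effective rate = $1,119.0465 ÷ $385,000 = 0.29% of market value

0.29%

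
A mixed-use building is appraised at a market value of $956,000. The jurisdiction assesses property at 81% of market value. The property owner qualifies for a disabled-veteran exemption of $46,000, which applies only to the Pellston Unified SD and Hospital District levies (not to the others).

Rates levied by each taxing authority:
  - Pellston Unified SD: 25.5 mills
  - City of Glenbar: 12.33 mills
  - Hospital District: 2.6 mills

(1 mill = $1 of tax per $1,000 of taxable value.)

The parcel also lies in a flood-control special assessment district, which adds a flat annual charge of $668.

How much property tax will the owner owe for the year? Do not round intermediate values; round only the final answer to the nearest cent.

$30,682.77

Assessed value = $956,000 × 0.81 = $774,360
Pellston Unified SD: ($774,360 − $46,000) × 0.0255 = $728,360 × 0.0255 = $18,573.18
City of Glenbar: $774,360 × 0.01233 = $9,547.8588
Hospital District: ($774,360 − $46,000) × 0.0026 = $728,360 × 0.0026 = $1,893.736
Levies subtotal = $30,014.7748
Total = $30,014.7748 + $668 = $30,682.7748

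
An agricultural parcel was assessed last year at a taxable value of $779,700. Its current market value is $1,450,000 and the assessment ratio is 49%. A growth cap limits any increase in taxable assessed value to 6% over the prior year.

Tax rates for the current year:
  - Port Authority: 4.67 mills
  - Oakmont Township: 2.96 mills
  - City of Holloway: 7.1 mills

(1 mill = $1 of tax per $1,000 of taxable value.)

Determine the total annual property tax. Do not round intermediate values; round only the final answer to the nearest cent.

Uncapped assessed value = $1,450,000 × 0.49 = $710,500
Cap limit = $779,700 × 1.06 = $826,482
Taxable assessed value = min($710,500, $826,482) = $710,500 (cap does not bind)
Port Authority: $710,500 × 0.00467 = $3,318.035
Oakmont Township: $710,500 × 0.00296 = $2,103.08
City of Holloway: $710,500 × 0.0071 = $5,044.55
Total = $10,465.665

$10,465.67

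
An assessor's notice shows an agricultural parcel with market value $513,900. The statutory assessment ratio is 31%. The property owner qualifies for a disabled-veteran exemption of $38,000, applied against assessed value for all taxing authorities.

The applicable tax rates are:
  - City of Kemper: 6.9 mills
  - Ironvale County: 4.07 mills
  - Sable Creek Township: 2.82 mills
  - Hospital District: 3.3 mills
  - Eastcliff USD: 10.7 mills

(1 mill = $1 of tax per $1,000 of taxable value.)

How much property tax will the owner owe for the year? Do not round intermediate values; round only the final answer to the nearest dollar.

Assessed value = $513,900 × 0.31 = $159,309
Taxable value = $159,309 − $38,000 = $121,309
City of Kemper: $121,309 × 0.0069 = $837.0321
Ironvale County: $121,309 × 0.00407 = $493.72763
Sable Creek Township: $121,309 × 0.00282 = $342.09138
Hospital District: $121,309 × 0.0033 = $400.3197
Eastcliff USD: $121,309 × 0.0107 = $1,298.0063
Total = $837.0321 + $493.72763 + $342.09138 + $400.3197 + $1,298.0063 = $3,371.17711

$3,371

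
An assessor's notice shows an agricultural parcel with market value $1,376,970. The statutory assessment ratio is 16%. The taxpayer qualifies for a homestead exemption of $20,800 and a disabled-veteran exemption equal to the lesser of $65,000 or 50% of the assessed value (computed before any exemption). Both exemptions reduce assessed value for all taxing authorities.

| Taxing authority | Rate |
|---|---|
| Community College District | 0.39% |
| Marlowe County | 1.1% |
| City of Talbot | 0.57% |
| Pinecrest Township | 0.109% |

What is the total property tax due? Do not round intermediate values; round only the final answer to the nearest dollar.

$2,918

Assessed value = $1,376,970 × 0.16 = $220,315.2
Disabled-veteran exemption = min($65,000, 50% × $220,315.2) = min($65,000, $110,157.6) = $65,000 (dollar cap binds)
Taxable value = $220,315.2 − $20,800 − $65,000 = $134,515.2
Community College District: $134,515.2 × 0.0039 = $524.60928
Marlowe County: $134,515.2 × 0.011 = $1,479.6672
City of Talbot: $134,515.2 × 0.0057 = $766.73664
Pinecrest Township: $134,515.2 × 0.00109 = $146.621568
Total = $2,917.634688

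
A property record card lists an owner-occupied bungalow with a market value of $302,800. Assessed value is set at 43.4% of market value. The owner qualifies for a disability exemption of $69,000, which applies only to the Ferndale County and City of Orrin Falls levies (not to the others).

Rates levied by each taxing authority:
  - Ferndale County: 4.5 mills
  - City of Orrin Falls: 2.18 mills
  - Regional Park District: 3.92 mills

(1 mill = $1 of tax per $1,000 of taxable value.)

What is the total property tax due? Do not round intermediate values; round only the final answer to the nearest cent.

Assessed value = $302,800 × 0.434 = $131,415.2
Ferndale County: ($131,415.2 − $69,000) × 0.0045 = $62,415.2 × 0.0045 = $280.8684
City of Orrin Falls: ($131,415.2 − $69,000) × 0.00218 = $62,415.2 × 0.00218 = $136.065136
Regional Park District: $131,415.2 × 0.00392 = $515.147584
Total = $932.08112

$932.08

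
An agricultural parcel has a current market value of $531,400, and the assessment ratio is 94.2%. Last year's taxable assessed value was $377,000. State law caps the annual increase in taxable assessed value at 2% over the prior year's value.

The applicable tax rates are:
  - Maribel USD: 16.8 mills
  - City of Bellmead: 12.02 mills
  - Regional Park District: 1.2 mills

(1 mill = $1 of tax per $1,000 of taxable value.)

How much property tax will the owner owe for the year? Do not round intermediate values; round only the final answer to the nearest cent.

Uncapped assessed value = $531,400 × 0.942 = $500,578.8
Cap limit = $377,000 × 1.02 = $384,540
Taxable assessed value = min($500,578.8, $384,540) = $384,540 (cap binds)
Maribel USD: $384,540 × 0.0168 = $6,460.272
City of Bellmead: $384,540 × 0.01202 = $4,622.1708
Regional Park District: $384,540 × 0.0012 = $461.448
Total = $11,543.8908

$11,543.89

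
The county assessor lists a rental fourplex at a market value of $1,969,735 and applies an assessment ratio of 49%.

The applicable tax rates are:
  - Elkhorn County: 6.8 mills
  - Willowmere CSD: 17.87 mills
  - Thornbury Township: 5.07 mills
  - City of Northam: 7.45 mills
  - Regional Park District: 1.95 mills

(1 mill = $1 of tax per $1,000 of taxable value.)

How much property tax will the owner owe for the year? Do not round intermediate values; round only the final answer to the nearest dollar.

Assessed value = $1,969,735 × 0.49 = $965,170.15
Elkhorn County: $965,170.15 × 0.0068 = $6,563.15702
Willowmere CSD: $965,170.15 × 0.01787 = $17,247.5905805
Thornbury Township: $965,170.15 × 0.00507 = $4,893.4126605
City of Northam: $965,170.15 × 0.00745 = $7,190.5176175
Regional Park District: $965,170.15 × 0.00195 = $1,882.0817925
Total = $6,563.15702 + $17,247.5905805 + $4,893.4126605 + $7,190.5176175 + $1,882.0817925 = $37,776.759671

$37,777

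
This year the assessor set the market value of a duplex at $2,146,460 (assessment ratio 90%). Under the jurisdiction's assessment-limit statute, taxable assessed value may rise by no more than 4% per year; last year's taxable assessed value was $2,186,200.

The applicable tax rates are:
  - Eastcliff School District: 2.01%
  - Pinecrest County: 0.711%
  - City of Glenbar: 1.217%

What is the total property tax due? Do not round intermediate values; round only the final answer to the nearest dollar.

Uncapped assessed value = $2,146,460 × 0.9 = $1,931,814
Cap limit = $2,186,200 × 1.04 = $2,273,648
Taxable assessed value = min($1,931,814, $2,273,648) = $1,931,814 (cap does not bind)
Eastcliff School District: $1,931,814 × 0.0201 = $38,829.4614
Pinecrest County: $1,931,814 × 0.00711 = $13,735.19754
City of Glenbar: $1,931,814 × 0.01217 = $23,510.17638
Total = $76,074.83532

$76,075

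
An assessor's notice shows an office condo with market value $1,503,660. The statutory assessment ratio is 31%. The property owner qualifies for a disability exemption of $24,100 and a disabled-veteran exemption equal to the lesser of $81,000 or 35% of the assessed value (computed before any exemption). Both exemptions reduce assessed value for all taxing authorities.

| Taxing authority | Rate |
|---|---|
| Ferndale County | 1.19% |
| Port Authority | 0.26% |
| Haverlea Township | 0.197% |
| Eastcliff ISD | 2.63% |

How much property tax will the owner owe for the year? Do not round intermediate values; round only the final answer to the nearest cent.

Assessed value = $1,503,660 × 0.31 = $466,134.6
Disabled-veteran exemption = min($81,000, 35% × $466,134.6) = min($81,000, $163,147.11) = $81,000 (dollar cap binds)
Taxable value = $466,134.6 − $24,100 − $81,000 = $361,034.6
Ferndale County: $361,034.6 × 0.0119 = $4,296.31174
Port Authority: $361,034.6 × 0.0026 = $938.68996
Haverlea Township: $361,034.6 × 0.00197 = $711.238162
Eastcliff ISD: $361,034.6 × 0.0263 = $9,495.20998
Total = $15,441.449842

$15,441.45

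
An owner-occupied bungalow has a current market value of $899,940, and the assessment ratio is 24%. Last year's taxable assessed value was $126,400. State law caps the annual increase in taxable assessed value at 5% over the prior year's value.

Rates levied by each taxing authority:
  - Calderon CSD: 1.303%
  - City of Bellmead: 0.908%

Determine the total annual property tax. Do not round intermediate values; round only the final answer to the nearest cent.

Uncapped assessed value = $899,940 × 0.24 = $215,985.6
Cap limit = $126,400 × 1.05 = $132,720
Taxable assessed value = min($215,985.6, $132,720) = $132,720 (cap binds)
Calderon CSD: $132,720 × 0.01303 = $1,729.3416
City of Bellmead: $132,720 × 0.00908 = $1,205.0976
Total = $2,934.4392

$2,934.44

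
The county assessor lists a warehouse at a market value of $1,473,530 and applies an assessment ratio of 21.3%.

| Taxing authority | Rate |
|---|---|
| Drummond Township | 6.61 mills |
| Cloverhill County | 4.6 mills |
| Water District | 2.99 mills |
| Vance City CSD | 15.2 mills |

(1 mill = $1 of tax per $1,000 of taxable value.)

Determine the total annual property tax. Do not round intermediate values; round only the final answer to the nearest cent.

Assessed value = $1,473,530 × 0.213 = $313,861.89
Drummond Township: $313,861.89 × 0.00661 = $2,074.6270929
Cloverhill County: $313,861.89 × 0.0046 = $1,443.764694
Water District: $313,861.89 × 0.00299 = $938.4470511
Vance City CSD: $313,861.89 × 0.0152 = $4,770.700728
Total = $2,074.6270929 + $1,443.764694 + $938.4470511 + $4,770.700728 = $9,227.539566

$9,227.54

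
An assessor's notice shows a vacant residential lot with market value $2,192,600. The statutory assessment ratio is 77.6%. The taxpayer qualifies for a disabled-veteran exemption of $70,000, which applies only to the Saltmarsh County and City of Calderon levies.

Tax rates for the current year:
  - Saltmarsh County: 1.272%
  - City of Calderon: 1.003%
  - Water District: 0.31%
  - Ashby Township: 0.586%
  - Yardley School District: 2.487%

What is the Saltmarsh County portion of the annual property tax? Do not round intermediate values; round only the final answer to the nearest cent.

Assessed value = $2,192,600 × 0.776 = $1,701,457.6
Saltmarsh County taxable value = $1,701,457.6 − $70,000 = $1,631,457.6
Saltmarsh County levy = $1,631,457.6 × 0.01272 = $20,752.140672

$20,752.14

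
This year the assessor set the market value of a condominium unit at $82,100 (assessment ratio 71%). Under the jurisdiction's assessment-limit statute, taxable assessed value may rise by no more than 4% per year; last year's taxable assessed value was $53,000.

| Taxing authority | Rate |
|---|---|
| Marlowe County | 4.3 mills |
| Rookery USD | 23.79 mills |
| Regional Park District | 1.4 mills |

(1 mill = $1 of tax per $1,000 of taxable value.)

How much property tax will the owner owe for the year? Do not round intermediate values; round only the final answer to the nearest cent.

Uncapped assessed value = $82,100 × 0.71 = $58,291
Cap limit = $53,000 × 1.04 = $55,120
Taxable assessed value = min($58,291, $55,120) = $55,120 (cap binds)
Marlowe County: $55,120 × 0.0043 = $237.016
Rookery USD: $55,120 × 0.02379 = $1,311.3048
Regional Park District: $55,120 × 0.0014 = $77.168
Total = $1,625.4888

$1,625.49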